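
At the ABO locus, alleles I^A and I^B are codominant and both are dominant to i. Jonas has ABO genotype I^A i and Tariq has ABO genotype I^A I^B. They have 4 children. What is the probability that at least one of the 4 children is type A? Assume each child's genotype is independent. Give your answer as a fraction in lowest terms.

15/16

ABO cross I^A i × I^A I^B → 1/2 A, 1/4 B, 1/4 AB.
So P(type A) = 1/2 per child.
P(none) = (1/2)^4 = 1/16; P(at least one) = 1 − 1/16 = 15/16.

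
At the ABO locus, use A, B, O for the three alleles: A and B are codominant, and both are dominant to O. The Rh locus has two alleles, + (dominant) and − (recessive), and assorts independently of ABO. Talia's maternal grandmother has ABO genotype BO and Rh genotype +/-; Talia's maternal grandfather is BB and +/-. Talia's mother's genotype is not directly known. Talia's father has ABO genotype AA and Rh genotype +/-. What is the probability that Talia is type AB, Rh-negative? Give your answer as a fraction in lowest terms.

Talia's mother's ABO genotype from BO × BB: 1/2 BB, 1/2 BO.
Crossing each possibility with the father AA and summing P(type AB): 1/2·1 + 1/2·1/2 = 3/4.
Similarly for Rh via the mother's Rh distribution: P(Rh-) = 1/4.
Independent loci: 3/4 × 1/4 = 3/16.

3/16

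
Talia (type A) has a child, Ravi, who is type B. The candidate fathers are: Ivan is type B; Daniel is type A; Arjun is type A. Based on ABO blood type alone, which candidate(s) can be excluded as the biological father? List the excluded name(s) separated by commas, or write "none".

Daniel, Arjun

A candidate is excluded only if no genotype consistent with his phenotype could produce a type B child with a type A mother.
Daniel (type A): no genotype consistent with that phenotype can produce a type-B child with a type-A mother.
Arjun (type A): no genotype consistent with that phenotype can produce a type-B child with a type-A mother.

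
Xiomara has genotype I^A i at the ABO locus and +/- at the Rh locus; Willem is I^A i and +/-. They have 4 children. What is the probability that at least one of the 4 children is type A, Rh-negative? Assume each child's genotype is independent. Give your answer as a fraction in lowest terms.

ABO cross I^A i × I^A i → 1/4 O, 3/4 A.
Rh cross +/- × +/- → 3/4 Rh+, 1/4 Rh-; so P(type A, Rh-negative) = 3/4 × 1/4 = 3/16 per child.
P(none) = (13/16)^4 = 28561/65536; P(at least one) = 1 − 28561/65536 = 36975/65536.

36975/65536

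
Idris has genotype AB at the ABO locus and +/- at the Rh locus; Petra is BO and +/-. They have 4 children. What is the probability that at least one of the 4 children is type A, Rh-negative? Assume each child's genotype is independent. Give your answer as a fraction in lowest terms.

14911/65536

ABO cross AB × BO → 1/4 A, 1/2 B, 1/4 AB.
Rh cross +/- × +/- → 3/4 Rh+, 1/4 Rh-; so P(type A, Rh-negative) = 1/4 × 1/4 = 1/16 per child.
P(none) = (15/16)^4 = 50625/65536; P(at least one) = 1 − 50625/65536 = 14911/65536.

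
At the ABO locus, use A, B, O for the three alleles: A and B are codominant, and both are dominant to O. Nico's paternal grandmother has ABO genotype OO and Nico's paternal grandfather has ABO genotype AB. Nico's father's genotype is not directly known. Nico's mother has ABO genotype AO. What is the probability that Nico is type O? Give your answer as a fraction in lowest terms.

Nico's father's ABO genotype from OO × AB: 1/2 AO, 1/2 BO.
Crossing each possibility with the mother AO and summing P(type O): 1/2·1/4 + 1/2·1/4 = 1/4.

1/4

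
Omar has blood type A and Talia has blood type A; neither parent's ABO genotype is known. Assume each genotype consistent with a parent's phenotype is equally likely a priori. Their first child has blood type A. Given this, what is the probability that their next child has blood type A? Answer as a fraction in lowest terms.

Possible genotypes: Omar ∈ {I^A I^A, I^A i}; Talia ∈ {I^A I^A, I^A i}.
Weight each parental genotype pair by prior × P(type-A child):
  I^A I^A × I^A I^A: posterior weight 4/15; P(next child type A) = 1.
  I^A I^A × I^A i: posterior weight 4/15; P(next child type A) = 1.
  I^A i × I^A I^A: posterior weight 4/15; P(next child type A) = 1.
  I^A i × I^A i: posterior weight 1/5; P(next child type A) = 3/4.
Weighted sum = 19/20.

19/20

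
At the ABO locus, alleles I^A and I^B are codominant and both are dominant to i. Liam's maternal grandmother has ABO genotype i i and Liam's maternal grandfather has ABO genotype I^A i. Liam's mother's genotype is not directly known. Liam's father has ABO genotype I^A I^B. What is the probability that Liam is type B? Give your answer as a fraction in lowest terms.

3/8

Liam's mother's ABO genotype from i i × I^A i: 1/2 I^A i, 1/2 i i.
Crossing each possibility with the father I^A I^B and summing P(type B): 1/2·1/4 + 1/2·1/2 = 3/8.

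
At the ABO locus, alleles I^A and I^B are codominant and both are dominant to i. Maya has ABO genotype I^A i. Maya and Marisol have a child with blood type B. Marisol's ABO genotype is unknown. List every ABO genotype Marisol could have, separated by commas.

I^A I^B, I^B I^B, I^B i

For each candidate genotype of Marisol, check whether crossing it with I^A i can produce every observed child phenotype.
  I^A I^A → possible child types {A} ✗
  I^A I^B → possible child types {A, B, AB} ✓
  I^A i → possible child types {O, A} ✗
  I^B I^B → possible child types {B, AB} ✓
  I^B i → possible child types {O, A, B, AB} ✓
  i i → possible child types {O, A} ✗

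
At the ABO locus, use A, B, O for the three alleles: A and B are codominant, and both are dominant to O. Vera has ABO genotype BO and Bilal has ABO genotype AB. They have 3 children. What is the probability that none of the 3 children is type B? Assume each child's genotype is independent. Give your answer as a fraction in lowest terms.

1/8

ABO cross BO × AB → 1/4 A, 1/2 B, 1/4 AB.
So P(type B) = 1/2 per child.
P(not type B) = 1/2 for one child; (1/2)^3 = 1/8.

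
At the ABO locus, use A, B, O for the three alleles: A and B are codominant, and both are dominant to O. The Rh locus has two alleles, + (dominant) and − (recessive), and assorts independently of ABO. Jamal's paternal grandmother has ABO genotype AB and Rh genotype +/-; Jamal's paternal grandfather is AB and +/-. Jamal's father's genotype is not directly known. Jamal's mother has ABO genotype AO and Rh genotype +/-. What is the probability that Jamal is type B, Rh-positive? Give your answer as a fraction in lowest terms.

Jamal's father's ABO genotype from AB × AB: 1/4 AA, 1/2 AB, 1/4 BB.
Crossing each possibility with the mother AO and summing P(type B): 1/4·0 + 1/2·1/4 + 1/4·1/2 = 1/4.
Similarly for Rh via the father's Rh distribution: P(Rh+) = 3/4.
Independent loci: 1/4 × 3/4 = 3/16.

3/16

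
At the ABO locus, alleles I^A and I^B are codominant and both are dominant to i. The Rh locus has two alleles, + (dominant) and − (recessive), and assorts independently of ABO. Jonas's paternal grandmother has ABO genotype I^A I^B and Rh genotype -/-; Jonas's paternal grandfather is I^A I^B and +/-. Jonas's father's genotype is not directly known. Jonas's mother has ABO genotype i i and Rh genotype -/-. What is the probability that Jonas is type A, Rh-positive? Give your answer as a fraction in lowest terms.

Jonas's father's ABO genotype from I^A I^B × I^A I^B: 1/4 I^A I^A, 1/2 I^A I^B, 1/4 I^B I^B.
Crossing each possibility with the mother i i and summing P(type A): 1/4·1 + 1/2·1/2 + 1/4·0 = 1/2.
Similarly for Rh via the father's Rh distribution: P(Rh+) = 1/4.
Independent loci: 1/2 × 1/4 = 1/8.

1/8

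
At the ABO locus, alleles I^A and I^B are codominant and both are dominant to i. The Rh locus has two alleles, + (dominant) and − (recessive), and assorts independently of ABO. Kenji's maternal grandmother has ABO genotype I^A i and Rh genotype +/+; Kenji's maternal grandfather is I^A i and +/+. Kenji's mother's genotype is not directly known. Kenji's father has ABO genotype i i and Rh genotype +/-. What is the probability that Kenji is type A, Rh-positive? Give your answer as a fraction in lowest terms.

1/2

Kenji's mother's ABO genotype from I^A i × I^A i: 1/4 I^A I^A, 1/2 I^A i, 1/4 i i.
Crossing each possibility with the father i i and summing P(type A): 1/4·1 + 1/2·1/2 + 1/4·0 = 1/2.
Similarly for Rh via the mother's Rh distribution: P(Rh+) = 1.
Independent loci: 1/2 × 1 = 1/2.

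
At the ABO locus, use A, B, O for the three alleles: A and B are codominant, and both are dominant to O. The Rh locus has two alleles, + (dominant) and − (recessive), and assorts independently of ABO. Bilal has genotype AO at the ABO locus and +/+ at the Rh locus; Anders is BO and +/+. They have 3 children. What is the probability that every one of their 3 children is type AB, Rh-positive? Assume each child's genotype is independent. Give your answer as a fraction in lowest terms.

1/64

ABO cross AO × BO → 1/4 O, 1/4 A, 1/4 B, 1/4 AB.
Rh cross +/+ × +/+ → 1 Rh+; so P(type AB, Rh-positive) = 1/4 × 1 = 1/4 per child.
All 3 independent: (1/4)^3 = 1/64.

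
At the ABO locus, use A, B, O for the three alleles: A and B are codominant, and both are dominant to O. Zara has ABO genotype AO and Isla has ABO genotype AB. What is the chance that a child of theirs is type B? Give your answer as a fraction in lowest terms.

1/4

ABO cross AO × AB → offspring phenotypes: 1/2 A, 1/4 B, 1/4 AB.
So P(type B) = 1/4.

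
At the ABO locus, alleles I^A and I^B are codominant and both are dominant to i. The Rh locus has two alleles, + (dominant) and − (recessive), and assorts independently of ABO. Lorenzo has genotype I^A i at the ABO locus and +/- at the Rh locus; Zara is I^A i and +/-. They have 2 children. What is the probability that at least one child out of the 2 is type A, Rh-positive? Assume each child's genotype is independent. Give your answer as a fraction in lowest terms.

ABO cross I^A i × I^A i → 1/4 O, 3/4 A.
Rh cross +/- × +/- → 3/4 Rh+, 1/4 Rh-; so P(type A, Rh-positive) = 3/4 × 3/4 = 9/16 per child.
P(none) = (7/16)^2 = 49/256; P(at least one) = 1 − 49/256 = 207/256.

207/256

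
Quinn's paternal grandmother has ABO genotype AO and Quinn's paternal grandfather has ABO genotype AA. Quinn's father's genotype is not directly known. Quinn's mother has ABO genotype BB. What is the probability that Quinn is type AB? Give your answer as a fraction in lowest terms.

3/4

Quinn's father's ABO genotype from AO × AA: 1/2 AA, 1/2 AO.
Crossing each possibility with the mother BB and summing P(type AB): 1/2·1 + 1/2·1/2 = 3/4.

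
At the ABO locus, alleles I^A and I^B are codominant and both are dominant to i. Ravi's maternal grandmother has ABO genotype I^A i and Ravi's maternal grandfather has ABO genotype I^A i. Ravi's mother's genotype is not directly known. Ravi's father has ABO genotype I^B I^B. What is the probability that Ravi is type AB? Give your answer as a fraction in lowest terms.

1/2

Ravi's mother's ABO genotype from I^A i × I^A i: 1/4 I^A I^A, 1/2 I^A i, 1/4 i i.
Crossing each possibility with the father I^B I^B and summing P(type AB): 1/4·1 + 1/2·1/2 + 1/4·0 = 1/2.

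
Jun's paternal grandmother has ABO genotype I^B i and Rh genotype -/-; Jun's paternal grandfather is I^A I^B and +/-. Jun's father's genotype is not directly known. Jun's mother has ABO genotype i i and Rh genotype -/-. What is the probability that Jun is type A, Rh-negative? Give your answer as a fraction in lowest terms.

3/16

Jun's father's ABO genotype from I^B i × I^A I^B: 1/4 I^A I^B, 1/4 I^A i, 1/4 I^B I^B, 1/4 I^B i.
Crossing each possibility with the mother i i and summing P(type A): 1/4·1/2 + 1/4·1/2 + 1/4·0 + 1/4·0 = 1/4.
Similarly for Rh via the father's Rh distribution: P(Rh-) = 3/4.
Independent loci: 1/4 × 3/4 = 3/16.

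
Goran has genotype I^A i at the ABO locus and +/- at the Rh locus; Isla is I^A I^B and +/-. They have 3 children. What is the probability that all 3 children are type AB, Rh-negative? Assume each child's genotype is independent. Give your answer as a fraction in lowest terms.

1/4096

ABO cross I^A i × I^A I^B → 1/2 A, 1/4 B, 1/4 AB.
Rh cross +/- × +/- → 3/4 Rh+, 1/4 Rh-; so P(type AB, Rh-negative) = 1/4 × 1/4 = 1/16 per child.
All 3 independent: (1/16)^3 = 1/4096.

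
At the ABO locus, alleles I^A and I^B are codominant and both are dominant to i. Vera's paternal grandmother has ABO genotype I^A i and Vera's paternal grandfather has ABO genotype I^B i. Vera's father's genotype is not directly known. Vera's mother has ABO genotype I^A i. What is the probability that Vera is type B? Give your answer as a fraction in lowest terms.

1/8

Vera's father's ABO genotype from I^A i × I^B i: 1/4 I^A I^B, 1/4 I^A i, 1/4 I^B i, 1/4 i i.
Crossing each possibility with the mother I^A i and summing P(type B): 1/4·1/4 + 1/4·0 + 1/4·1/4 + 1/4·0 = 1/8.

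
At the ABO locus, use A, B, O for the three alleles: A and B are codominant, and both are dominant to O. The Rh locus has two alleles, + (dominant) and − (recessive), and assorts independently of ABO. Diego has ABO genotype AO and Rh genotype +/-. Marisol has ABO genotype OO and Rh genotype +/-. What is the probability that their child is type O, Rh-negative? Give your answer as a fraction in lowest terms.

1/8

ABO cross AO × OO → offspring phenotypes: 1/2 O, 1/2 A.
Rh cross +/- × +/- → 3/4 Rh+, 1/4 Rh-.
Independent loci: P(type O, Rh-negative) = 1/2 × 1/4 = 1/8.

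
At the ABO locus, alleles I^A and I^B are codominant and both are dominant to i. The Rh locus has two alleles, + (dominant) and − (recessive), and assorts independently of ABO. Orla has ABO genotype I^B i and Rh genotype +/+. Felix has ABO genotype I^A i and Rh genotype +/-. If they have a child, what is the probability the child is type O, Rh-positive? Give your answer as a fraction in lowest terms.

ABO cross I^B i × I^A i → offspring phenotypes: 1/4 O, 1/4 A, 1/4 B, 1/4 AB.
Rh cross +/+ × +/- → 1 Rh+.
Independent loci: P(type O, Rh-positive) = 1/4 × 1 = 1/4.

1/4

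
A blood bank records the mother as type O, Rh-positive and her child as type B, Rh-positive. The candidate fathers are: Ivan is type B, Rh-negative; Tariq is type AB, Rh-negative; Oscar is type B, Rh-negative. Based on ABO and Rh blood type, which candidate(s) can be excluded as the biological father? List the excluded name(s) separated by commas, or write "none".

A candidate is excluded only if no genotype consistent with his phenotype could produce a type B, Rh-positive child with a type O, Rh-positive mother.
Every candidate has at least one consistent genotype combination, so none can be excluded.

none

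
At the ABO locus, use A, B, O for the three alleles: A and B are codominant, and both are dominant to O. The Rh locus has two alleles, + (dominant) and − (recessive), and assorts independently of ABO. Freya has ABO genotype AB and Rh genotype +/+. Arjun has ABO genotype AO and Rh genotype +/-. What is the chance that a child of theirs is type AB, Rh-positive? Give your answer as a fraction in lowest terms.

ABO cross AB × AO → offspring phenotypes: 1/2 A, 1/4 B, 1/4 AB.
Rh cross +/+ × +/- → 1 Rh+.
Independent loci: P(type AB, Rh-positive) = 1/4 × 1 = 1/4.

1/4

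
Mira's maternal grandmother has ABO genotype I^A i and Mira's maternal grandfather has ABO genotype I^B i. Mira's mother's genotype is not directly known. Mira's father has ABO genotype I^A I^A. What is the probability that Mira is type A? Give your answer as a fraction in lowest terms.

3/4

Mira's mother's ABO genotype from I^A i × I^B i: 1/4 I^A I^B, 1/4 I^A i, 1/4 I^B i, 1/4 i i.
Crossing each possibility with the father I^A I^A and summing P(type A): 1/4·1/2 + 1/4·1 + 1/4·1/2 + 1/4·1 = 3/4.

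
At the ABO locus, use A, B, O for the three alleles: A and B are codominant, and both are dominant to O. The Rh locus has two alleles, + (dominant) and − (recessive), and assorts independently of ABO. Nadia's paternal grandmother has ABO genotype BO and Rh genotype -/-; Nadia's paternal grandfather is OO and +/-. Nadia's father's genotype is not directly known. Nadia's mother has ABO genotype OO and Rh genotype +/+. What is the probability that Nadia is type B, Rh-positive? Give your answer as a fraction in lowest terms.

1/4

Nadia's father's ABO genotype from BO × OO: 1/2 BO, 1/2 OO.
Crossing each possibility with the mother OO and summing P(type B): 1/2·1/2 + 1/2·0 = 1/4.
Similarly for Rh via the father's Rh distribution: P(Rh+) = 1.
Independent loci: 1/4 × 1 = 1/4.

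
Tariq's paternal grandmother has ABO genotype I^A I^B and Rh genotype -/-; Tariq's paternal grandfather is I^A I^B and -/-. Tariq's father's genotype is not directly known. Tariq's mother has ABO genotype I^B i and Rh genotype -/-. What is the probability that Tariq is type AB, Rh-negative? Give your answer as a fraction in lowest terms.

1/4

Tariq's father's ABO genotype from I^A I^B × I^A I^B: 1/4 I^A I^A, 1/2 I^A I^B, 1/4 I^B I^B.
Crossing each possibility with the mother I^B i and summing P(type AB): 1/4·1/2 + 1/2·1/4 + 1/4·0 = 1/4.
Similarly for Rh via the father's Rh distribution: P(Rh-) = 1.
Independent loci: 1/4 × 1 = 1/4.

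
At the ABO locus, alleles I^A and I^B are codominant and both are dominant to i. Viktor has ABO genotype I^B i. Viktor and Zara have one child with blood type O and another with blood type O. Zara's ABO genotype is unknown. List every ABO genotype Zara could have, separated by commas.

I^A i, I^B i, i i

For each candidate genotype of Zara, check whether crossing it with I^B i can produce every observed child phenotype.
  I^A I^A → possible child types {A, AB} ✗
  I^A I^B → possible child types {A, B, AB} ✗
  I^A i → possible child types {O, A, B, AB} ✓
  I^B I^B → possible child types {B} ✗
  I^B i → possible child types {O, B} ✓
  i i → possible child types {O, B} ✓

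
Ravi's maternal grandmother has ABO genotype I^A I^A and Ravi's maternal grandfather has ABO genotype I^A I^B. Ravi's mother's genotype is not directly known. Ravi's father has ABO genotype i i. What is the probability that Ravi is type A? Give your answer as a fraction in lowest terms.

3/4

Ravi's mother's ABO genotype from I^A I^A × I^A I^B: 1/2 I^A I^A, 1/2 I^A I^B.
Crossing each possibility with the father i i and summing P(type A): 1/2·1 + 1/2·1/2 = 3/4.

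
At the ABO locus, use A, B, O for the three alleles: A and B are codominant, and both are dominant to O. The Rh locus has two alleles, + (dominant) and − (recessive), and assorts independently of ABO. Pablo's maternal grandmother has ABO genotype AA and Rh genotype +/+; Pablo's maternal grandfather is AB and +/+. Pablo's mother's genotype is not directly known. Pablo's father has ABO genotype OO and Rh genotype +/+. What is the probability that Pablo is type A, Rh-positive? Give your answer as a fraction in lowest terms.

Pablo's mother's ABO genotype from AA × AB: 1/2 AA, 1/2 AB.
Crossing each possibility with the father OO and summing P(type A): 1/2·1 + 1/2·1/2 = 3/4.
Similarly for Rh via the mother's Rh distribution: P(Rh+) = 1.
Independent loci: 3/4 × 1 = 3/4.

3/4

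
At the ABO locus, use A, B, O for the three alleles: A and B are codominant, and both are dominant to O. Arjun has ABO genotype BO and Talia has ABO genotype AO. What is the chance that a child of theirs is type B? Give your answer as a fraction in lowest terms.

ABO cross BO × AO → offspring phenotypes: 1/4 O, 1/4 A, 1/4 B, 1/4 AB.
So P(type B) = 1/4.

1/4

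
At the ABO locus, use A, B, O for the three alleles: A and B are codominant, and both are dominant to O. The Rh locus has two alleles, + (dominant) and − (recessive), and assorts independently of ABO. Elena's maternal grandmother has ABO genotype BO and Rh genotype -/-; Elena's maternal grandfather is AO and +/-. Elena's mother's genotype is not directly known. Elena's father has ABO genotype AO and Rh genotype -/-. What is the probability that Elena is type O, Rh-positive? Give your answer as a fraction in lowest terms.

Elena's mother's ABO genotype from BO × AO: 1/4 AB, 1/4 AO, 1/4 BO, 1/4 OO.
Crossing each possibility with the father AO and summing P(type O): 1/4·0 + 1/4·1/4 + 1/4·1/4 + 1/4·1/2 = 1/4.
Similarly for Rh via the mother's Rh distribution: P(Rh+) = 1/4.
Independent loci: 1/4 × 1/4 = 1/16.

1/16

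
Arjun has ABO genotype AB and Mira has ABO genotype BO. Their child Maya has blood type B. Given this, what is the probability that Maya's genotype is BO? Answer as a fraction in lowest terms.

Cross AB × BO → 1/4 AB, 1/4 AO, 1/4 BB, 1/4 BO.
Type-B genotypes among offspring: BB (1/4), BO (1/4); total 1/2.
P(BO | type B) = (1/4) / (1/2) = 1/2.

1/2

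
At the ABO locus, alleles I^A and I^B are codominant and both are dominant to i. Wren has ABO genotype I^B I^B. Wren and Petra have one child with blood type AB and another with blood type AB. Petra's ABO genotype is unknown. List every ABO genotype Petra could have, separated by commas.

For each candidate genotype of Petra, check whether crossing it with I^B I^B can produce every observed child phenotype.
  I^A I^A → possible child types {AB} ✓
  I^A I^B → possible child types {B, AB} ✓
  I^A i → possible child types {B, AB} ✓
  I^B I^B → possible child types {B} ✗
  I^B i → possible child types {B} ✗
  i i → possible child types {B} ✗

I^A I^A, I^A I^B, I^A i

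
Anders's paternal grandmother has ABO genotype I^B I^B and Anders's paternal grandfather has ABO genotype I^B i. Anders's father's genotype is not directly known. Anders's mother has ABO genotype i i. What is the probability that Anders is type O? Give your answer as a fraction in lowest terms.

Anders's father's ABO genotype from I^B I^B × I^B i: 1/2 I^B I^B, 1/2 I^B i.
Crossing each possibility with the mother i i and summing P(type O): 1/2·0 + 1/2·1/2 = 1/4.

1/4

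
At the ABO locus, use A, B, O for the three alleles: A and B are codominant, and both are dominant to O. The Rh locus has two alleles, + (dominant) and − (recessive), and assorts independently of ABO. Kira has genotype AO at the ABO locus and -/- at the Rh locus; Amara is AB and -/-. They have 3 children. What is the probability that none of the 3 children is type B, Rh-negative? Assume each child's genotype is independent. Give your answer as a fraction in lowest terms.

27/64

ABO cross AO × AB → 1/2 A, 1/4 B, 1/4 AB.
Rh cross -/- × -/- → 1 Rh-; so P(type B, Rh-negative) = 1/4 × 1 = 1/4 per child.
P(not type B, Rh-negative) = 3/4 for one child; (3/4)^3 = 27/64.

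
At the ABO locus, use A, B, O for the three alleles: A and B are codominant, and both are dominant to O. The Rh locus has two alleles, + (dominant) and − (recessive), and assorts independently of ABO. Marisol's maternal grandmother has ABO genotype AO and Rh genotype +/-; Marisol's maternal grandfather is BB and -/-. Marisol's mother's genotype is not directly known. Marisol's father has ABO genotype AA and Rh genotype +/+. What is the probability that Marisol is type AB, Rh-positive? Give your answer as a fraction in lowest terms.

Marisol's mother's ABO genotype from AO × BB: 1/2 AB, 1/2 BO.
Crossing each possibility with the father AA and summing P(type AB): 1/2·1/2 + 1/2·1/2 = 1/2.
Similarly for Rh via the mother's Rh distribution: P(Rh+) = 1.
Independent loci: 1/2 × 1 = 1/2.

1/2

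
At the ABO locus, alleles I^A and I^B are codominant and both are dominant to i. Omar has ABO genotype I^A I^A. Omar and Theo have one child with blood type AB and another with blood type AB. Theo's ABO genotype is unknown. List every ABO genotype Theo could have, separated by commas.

For each candidate genotype of Theo, check whether crossing it with I^A I^A can produce every observed child phenotype.
  I^A I^A → possible child types {A} ✗
  I^A I^B → possible child types {A, AB} ✓
  I^A i → possible child types {A} ✗
  I^B I^B → possible child types {AB} ✓
  I^B i → possible child types {A, AB} ✓
  i i → possible child types {A} ✗

I^A I^B, I^B I^B, I^B i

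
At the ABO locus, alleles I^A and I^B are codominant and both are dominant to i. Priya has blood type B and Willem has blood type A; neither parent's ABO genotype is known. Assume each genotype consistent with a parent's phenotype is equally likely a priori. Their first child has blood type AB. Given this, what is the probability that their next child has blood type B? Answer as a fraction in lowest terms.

5/36

Possible genotypes: Priya ∈ {I^B I^B, I^B i}; Willem ∈ {I^A I^A, I^A i}.
Weight each parental genotype pair by prior × P(type-AB child):
  I^B I^B × I^A I^A: posterior weight 4/9; P(next child type B) = 0.
  I^B I^B × I^A i: posterior weight 2/9; P(next child type B) = 1/2.
  I^B i × I^A I^A: posterior weight 2/9; P(next child type B) = 0.
  I^B i × I^A i: posterior weight 1/9; P(next child type B) = 1/4.
Weighted sum = 5/36.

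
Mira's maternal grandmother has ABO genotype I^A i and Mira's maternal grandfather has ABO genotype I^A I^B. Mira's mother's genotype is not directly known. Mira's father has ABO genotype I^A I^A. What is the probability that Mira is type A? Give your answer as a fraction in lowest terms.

Mira's mother's ABO genotype from I^A i × I^A I^B: 1/4 I^A I^A, 1/4 I^A I^B, 1/4 I^A i, 1/4 I^B i.
Crossing each possibility with the father I^A I^A and summing P(type A): 1/4·1 + 1/4·1/2 + 1/4·1 + 1/4·1/2 = 3/4.

3/4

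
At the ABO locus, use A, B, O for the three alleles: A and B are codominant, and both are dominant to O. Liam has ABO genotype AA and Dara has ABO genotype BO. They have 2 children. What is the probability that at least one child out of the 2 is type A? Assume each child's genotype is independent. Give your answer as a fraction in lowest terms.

ABO cross AA × BO → 1/2 A, 1/2 AB.
So P(type A) = 1/2 per child.
P(none) = (1/2)^2 = 1/4; P(at least one) = 1 − 1/4 = 3/4.

3/4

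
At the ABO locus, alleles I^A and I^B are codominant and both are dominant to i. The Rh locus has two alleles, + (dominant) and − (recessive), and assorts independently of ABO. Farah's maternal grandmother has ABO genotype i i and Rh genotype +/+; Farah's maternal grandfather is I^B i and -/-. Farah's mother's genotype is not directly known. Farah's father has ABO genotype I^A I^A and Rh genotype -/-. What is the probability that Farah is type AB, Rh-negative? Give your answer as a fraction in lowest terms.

1/8

Farah's mother's ABO genotype from i i × I^B i: 1/2 I^B i, 1/2 i i.
Crossing each possibility with the father I^A I^A and summing P(type AB): 1/2·1/2 + 1/2·0 = 1/4.
Similarly for Rh via the mother's Rh distribution: P(Rh-) = 1/2.
Independent loci: 1/4 × 1/2 = 1/8.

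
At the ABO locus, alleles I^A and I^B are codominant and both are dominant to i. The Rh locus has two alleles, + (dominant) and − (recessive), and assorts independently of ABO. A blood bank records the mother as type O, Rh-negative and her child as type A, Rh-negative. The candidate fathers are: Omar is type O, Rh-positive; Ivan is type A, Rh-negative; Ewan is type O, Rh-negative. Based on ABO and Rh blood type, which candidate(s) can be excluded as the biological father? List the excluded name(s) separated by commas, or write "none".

Omar, Ewan

A candidate is excluded only if no genotype consistent with his phenotype could produce a type A, Rh-negative child with a type O, Rh-negative mother.
Omar (type O, Rh+): no genotype consistent with that phenotype can produce a type-A Rh- child with a type-O mother.
Ewan (type O, Rh-): no genotype consistent with that phenotype can produce a type-A Rh- child with a type-O mother.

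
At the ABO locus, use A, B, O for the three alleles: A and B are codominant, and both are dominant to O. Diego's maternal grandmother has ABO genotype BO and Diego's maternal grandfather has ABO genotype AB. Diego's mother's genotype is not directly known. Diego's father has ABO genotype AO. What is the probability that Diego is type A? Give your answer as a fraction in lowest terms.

Diego's mother's ABO genotype from BO × AB: 1/4 AB, 1/4 AO, 1/4 BB, 1/4 BO.
Crossing each possibility with the father AO and summing P(type A): 1/4·1/2 + 1/4·3/4 + 1/4·0 + 1/4·1/4 = 3/8.

3/8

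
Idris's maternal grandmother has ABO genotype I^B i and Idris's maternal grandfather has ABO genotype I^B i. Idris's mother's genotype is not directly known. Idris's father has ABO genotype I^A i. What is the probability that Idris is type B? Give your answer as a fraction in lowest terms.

Idris's mother's ABO genotype from I^B i × I^B i: 1/4 I^B I^B, 1/2 I^B i, 1/4 i i.
Crossing each possibility with the father I^A i and summing P(type B): 1/4·1/2 + 1/2·1/4 + 1/4·0 = 1/4.

1/4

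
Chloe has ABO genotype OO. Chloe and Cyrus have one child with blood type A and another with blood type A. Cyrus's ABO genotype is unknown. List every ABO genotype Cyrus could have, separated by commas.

AA, AB, AO

For each candidate genotype of Cyrus, check whether crossing it with OO can produce every observed child phenotype.
  AA → possible child types {A} ✓
  AB → possible child types {A, B} ✓
  AO → possible child types {O, A} ✓
  BB → possible child types {B} ✗
  BO → possible child types {O, B} ✗
  OO → possible child types {O} ✗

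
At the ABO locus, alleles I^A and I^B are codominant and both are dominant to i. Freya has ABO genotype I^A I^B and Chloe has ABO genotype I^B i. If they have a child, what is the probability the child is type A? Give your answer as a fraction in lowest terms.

1/4

ABO cross I^A I^B × I^B i → offspring phenotypes: 1/4 A, 1/2 B, 1/4 AB.
So P(type A) = 1/4.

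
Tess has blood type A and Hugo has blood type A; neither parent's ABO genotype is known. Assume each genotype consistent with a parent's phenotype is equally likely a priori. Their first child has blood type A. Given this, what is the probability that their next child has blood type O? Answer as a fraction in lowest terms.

1/20

Possible genotypes: Tess ∈ {AA, AO}; Hugo ∈ {AA, AO}.
Weight each parental genotype pair by prior × P(type-A child):
  AA × AA: posterior weight 4/15; P(next child type O) = 0.
  AA × AO: posterior weight 4/15; P(next child type O) = 0.
  AO × AA: posterior weight 4/15; P(next child type O) = 0.
  AO × AO: posterior weight 1/5; P(next child type O) = 1/4.
Weighted sum = 1/20.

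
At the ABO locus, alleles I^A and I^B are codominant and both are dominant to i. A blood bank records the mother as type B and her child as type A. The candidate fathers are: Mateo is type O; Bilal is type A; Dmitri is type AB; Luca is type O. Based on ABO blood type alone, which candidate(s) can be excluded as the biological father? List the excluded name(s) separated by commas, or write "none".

A candidate is excluded only if no genotype consistent with his phenotype could produce a type A child with a type B mother.
Mateo (type O): no genotype consistent with that phenotype can produce a type-A child with a type-B mother.
Luca (type O): no genotype consistent with that phenotype can produce a type-A child with a type-B mother.

Mateo, Luca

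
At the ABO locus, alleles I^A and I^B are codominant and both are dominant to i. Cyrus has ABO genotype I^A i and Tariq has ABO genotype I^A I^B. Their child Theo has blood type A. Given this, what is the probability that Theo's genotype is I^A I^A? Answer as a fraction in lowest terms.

1/2

Cross I^A i × I^A I^B → 1/4 I^A I^A, 1/4 I^A I^B, 1/4 I^A i, 1/4 I^B i.
Type-A genotypes among offspring: I^A I^A (1/4), I^A i (1/4); total 1/2.
P(I^A I^A | type A) = (1/4) / (1/2) = 1/2.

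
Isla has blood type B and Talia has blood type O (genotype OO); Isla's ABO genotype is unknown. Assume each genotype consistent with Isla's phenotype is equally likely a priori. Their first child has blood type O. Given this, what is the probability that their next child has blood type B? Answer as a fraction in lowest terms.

1/2

Possible genotypes: Isla ∈ {BB, BO}; Talia ∈ {OO}.
Weight each parental genotype pair by prior × P(type-O child):
  BO × OO: posterior weight 1; P(next child type B) = 1/2.
Weighted sum = 1/2.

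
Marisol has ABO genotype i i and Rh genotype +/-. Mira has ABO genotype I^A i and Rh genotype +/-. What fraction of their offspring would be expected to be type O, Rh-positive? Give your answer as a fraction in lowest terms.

3/8

ABO cross i i × I^A i → offspring phenotypes: 1/2 O, 1/2 A.
Rh cross +/- × +/- → 3/4 Rh+, 1/4 Rh-.
Independent loci: P(type O, Rh-positive) = 1/2 × 3/4 = 3/8.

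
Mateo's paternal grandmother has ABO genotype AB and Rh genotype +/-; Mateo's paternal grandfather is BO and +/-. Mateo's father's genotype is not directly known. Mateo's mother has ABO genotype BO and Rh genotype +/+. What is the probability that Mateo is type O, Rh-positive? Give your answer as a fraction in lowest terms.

Mateo's father's ABO genotype from AB × BO: 1/4 AB, 1/4 AO, 1/4 BB, 1/4 BO.
Crossing each possibility with the mother BO and summing P(type O): 1/4·0 + 1/4·1/4 + 1/4·0 + 1/4·1/4 = 1/8.
Similarly for Rh via the father's Rh distribution: P(Rh+) = 1.
Independent loci: 1/8 × 1 = 1/8.

1/8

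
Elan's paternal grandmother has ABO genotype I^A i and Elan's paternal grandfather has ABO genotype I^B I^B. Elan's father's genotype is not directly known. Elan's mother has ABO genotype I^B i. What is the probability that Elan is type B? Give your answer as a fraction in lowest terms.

5/8

Elan's father's ABO genotype from I^A i × I^B I^B: 1/2 I^A I^B, 1/2 I^B i.
Crossing each possibility with the mother I^B i and summing P(type B): 1/2·1/2 + 1/2·3/4 = 5/8.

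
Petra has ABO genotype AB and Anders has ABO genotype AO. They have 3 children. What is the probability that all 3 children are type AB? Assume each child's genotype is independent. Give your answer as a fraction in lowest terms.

ABO cross AB × AO → 1/2 A, 1/4 B, 1/4 AB.
So P(type AB) = 1/4 per child.
All 3 independent: (1/4)^3 = 1/64.

1/64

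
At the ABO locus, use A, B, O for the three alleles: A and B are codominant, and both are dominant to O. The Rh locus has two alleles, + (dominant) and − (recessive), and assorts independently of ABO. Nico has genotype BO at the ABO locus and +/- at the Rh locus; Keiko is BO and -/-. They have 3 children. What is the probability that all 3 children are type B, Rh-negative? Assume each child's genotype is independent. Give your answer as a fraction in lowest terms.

27/512

ABO cross BO × BO → 1/4 O, 3/4 B.
Rh cross +/- × -/- → 1/2 Rh+, 1/2 Rh-; so P(type B, Rh-negative) = 3/4 × 1/2 = 3/8 per child.
All 3 independent: (3/8)^3 = 27/512.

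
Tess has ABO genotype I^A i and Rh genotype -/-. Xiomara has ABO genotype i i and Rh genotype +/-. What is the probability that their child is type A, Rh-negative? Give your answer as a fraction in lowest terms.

ABO cross I^A i × i i → offspring phenotypes: 1/2 O, 1/2 A.
Rh cross -/- × +/- → 1/2 Rh+, 1/2 Rh-.
Independent loci: P(type A, Rh-negative) = 1/2 × 1/2 = 1/4.

1/4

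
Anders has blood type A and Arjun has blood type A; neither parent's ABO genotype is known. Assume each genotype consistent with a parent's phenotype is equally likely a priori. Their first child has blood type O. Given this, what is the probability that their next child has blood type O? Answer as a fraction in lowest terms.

1/4

Possible genotypes: Anders ∈ {I^A I^A, I^A i}; Arjun ∈ {I^A I^A, I^A i}.
Weight each parental genotype pair by prior × P(type-O child):
  I^A i × I^A i: posterior weight 1; P(next child type O) = 1/4.
Weighted sum = 1/4.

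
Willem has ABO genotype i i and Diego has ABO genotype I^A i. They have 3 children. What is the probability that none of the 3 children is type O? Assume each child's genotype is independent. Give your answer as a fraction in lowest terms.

1/8

ABO cross i i × I^A i → 1/2 O, 1/2 A.
So P(type O) = 1/2 per child.
P(not type O) = 1/2 for one child; (1/2)^3 = 1/8.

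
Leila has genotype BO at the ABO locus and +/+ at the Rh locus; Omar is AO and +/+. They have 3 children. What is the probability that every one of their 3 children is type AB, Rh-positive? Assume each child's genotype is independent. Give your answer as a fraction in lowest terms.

1/64

ABO cross BO × AO → 1/4 O, 1/4 A, 1/4 B, 1/4 AB.
Rh cross +/+ × +/+ → 1 Rh+; so P(type AB, Rh-positive) = 1/4 × 1 = 1/4 per child.
All 3 independent: (1/4)^3 = 1/64.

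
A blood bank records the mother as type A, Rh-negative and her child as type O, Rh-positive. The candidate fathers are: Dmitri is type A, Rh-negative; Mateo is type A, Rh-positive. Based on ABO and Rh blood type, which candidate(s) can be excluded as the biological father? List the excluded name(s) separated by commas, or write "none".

Dmitri

A candidate is excluded only if no genotype consistent with his phenotype could produce a type O, Rh-positive child with a type A, Rh-negative mother.
Dmitri (type A, Rh-): no genotype consistent with that phenotype can produce a type-O Rh+ child with a type-A mother.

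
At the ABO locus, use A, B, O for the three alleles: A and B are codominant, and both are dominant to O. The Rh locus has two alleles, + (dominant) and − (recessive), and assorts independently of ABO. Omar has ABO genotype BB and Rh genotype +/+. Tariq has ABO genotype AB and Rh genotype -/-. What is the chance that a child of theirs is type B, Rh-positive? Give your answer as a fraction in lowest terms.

1/2

ABO cross BB × AB → offspring phenotypes: 1/2 B, 1/2 AB.
Rh cross +/+ × -/- → 1 Rh+.
Independent loci: P(type B, Rh-positive) = 1/2 × 1 = 1/2.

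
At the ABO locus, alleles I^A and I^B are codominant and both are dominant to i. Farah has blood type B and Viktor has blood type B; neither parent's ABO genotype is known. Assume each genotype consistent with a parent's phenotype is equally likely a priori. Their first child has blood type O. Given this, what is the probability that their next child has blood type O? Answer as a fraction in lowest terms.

1/4

Possible genotypes: Farah ∈ {I^B I^B, I^B i}; Viktor ∈ {I^B I^B, I^B i}.
Weight each parental genotype pair by prior × P(type-O child):
  I^B i × I^B i: posterior weight 1; P(next child type O) = 1/4.
Weighted sum = 1/4.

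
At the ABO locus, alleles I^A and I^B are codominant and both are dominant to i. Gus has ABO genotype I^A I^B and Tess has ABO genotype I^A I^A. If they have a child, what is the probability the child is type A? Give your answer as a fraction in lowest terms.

ABO cross I^A I^B × I^A I^A → offspring phenotypes: 1/2 A, 1/2 AB.
So P(type A) = 1/2.

1/2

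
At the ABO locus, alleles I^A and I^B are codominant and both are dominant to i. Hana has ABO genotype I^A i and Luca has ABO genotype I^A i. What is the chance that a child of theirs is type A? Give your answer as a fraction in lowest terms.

ABO cross I^A i × I^A i → offspring phenotypes: 1/4 O, 3/4 A.
So P(type A) = 3/4.

3/4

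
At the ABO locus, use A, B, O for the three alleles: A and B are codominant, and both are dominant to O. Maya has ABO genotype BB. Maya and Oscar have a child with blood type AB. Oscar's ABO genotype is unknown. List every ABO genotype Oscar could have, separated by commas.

For each candidate genotype of Oscar, check whether crossing it with BB can produce every observed child phenotype.
  AA → possible child types {AB} ✓
  AB → possible child types {B, AB} ✓
  AO → possible child types {B, AB} ✓
  BB → possible child types {B} ✗
  BO → possible child types {B} ✗
  OO → possible child types {B} ✗

AA, AB, AO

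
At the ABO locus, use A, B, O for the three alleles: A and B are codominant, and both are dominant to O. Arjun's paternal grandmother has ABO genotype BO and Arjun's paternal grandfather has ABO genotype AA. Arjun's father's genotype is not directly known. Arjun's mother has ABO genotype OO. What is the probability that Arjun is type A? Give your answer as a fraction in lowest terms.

Arjun's father's ABO genotype from BO × AA: 1/2 AB, 1/2 AO.
Crossing each possibility with the mother OO and summing P(type A): 1/2·1/2 + 1/2·1/2 = 1/2.

1/2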